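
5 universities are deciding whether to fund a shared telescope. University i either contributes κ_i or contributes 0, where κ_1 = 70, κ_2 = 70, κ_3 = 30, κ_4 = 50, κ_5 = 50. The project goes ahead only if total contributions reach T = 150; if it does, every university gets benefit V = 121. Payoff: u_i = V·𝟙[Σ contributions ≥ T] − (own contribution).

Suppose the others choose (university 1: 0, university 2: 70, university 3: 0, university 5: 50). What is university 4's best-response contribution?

Others' total = 120. Contributing 50 brings total to 170 ≥ 150: gain V − κ_4 = 71.
Best response: 50.

50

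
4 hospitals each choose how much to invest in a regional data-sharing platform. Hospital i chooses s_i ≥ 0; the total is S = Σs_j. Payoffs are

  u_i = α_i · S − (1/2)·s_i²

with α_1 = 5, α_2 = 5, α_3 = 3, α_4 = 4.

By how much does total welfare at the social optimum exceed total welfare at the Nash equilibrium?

326.5

Hospital i's FOC: ∂u_i/∂s_i = α_i − s_i = 0, so s_i* = α_i.
NE contributions = (5, 5, 3, 4); S = 17.
W^NE = (Σα)·S − ½Σα_i² = 17² − ½·75 = 251.5.
Planner sets s_i = Σα_j = 17 for every i, so S^SO = 4·17 = 68.
W^SO = (Σα)·S^SO − ½·4·(Σα)² = (4/2)·17² = 578.
Deadweight loss = W^SO − W^NE = 326.5.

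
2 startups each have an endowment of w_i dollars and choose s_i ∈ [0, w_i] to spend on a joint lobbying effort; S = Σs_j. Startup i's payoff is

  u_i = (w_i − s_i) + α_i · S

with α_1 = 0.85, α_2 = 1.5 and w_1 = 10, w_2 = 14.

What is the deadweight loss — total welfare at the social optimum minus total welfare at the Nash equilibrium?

∂u_i/∂s_i = α_i − 1, so startup i contributes w_i if α_i > 1, else 0.
α_i > 1 for i ∈ {2}; NE contributions (0, 14), S = 14.
W^NE = Σw_i − S^NE + (Σα_i)·S^NE = 24 + 1.35·14 = 42.9.
Planner: ∂(Σu_j)/∂s_i = Σα_j − 1 = 1.35 > 0, so everyone contributes w_i; S^SO = 24, W^SO = 24 + 1.35·24 = 56.4.
Deadweight loss = 13.5.

13.5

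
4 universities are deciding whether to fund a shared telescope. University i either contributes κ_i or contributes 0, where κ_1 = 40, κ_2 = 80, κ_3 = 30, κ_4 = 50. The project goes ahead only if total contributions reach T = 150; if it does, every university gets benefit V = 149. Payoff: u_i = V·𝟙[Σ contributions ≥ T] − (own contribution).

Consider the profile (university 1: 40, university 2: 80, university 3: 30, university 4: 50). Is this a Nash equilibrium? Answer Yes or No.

No

Total = 200 ≥ 150: provided.
University 1 (pledges 40, payoff 109): dropping to 0 → total 160, payoff 149. Profitable deviation.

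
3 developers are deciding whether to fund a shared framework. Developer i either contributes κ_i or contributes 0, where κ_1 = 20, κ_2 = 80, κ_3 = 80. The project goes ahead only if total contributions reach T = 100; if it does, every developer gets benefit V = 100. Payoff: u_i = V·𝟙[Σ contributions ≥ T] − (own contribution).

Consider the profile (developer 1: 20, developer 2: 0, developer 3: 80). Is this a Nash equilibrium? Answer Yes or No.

Yes

Total = 100 ≥ 100: provided.
Developer 1 (pledges 20, payoff 80): dropping to 0 → total 80, payoff 0. No gain.
Developer 2 (pledges 0, payoff 100): pledging 80 → total 180, payoff 20. No gain.
Developer 3 (pledges 80, payoff 20): dropping to 0 → total 20, payoff 0. No gain.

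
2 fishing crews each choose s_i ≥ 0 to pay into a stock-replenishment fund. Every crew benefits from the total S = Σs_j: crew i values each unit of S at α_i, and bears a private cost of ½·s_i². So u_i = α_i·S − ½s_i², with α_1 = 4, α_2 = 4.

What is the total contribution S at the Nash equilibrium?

Crew i's FOC: ∂u_i/∂s_i = α_i − s_i = 0, so s_i* = α_i.
NE contributions = (4, 4); S = 8.

8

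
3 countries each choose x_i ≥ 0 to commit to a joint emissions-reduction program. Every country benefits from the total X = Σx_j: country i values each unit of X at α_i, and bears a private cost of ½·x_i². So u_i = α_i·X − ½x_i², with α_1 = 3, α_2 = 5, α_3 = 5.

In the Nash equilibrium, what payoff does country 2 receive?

Country i's FOC: ∂u_i/∂x_i = α_i − x_i = 0, so x_i* = α_i.
NE contributions = (3, 5, 5); X = 13.
u_2 = α_2·X − ½·(x_2)² = 5·13 − ½·5² = 52.5.

52.5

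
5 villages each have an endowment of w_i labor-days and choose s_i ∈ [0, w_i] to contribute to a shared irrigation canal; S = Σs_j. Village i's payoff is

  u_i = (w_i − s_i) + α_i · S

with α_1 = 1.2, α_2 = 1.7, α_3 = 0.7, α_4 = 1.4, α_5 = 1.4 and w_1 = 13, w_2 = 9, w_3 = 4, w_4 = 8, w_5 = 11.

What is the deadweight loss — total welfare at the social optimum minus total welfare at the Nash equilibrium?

∂u_i/∂s_i = α_i − 1, so village i contributes w_i if α_i > 1, else 0.
α_i > 1 for i ∈ {1, 2, 4, 5}; NE contributions (13, 9, 0, 8, 11), S = 41.
W^NE = Σw_i − S^NE + (Σα_i)·S^NE = 45 + 5.4·41 = 266.4.
Planner: ∂(Σu_j)/∂s_i = Σα_j − 1 = 5.4 > 0, so everyone contributes w_i; S^SO = 45, W^SO = 45 + 5.4·45 = 288.
Deadweight loss = 21.6.

21.6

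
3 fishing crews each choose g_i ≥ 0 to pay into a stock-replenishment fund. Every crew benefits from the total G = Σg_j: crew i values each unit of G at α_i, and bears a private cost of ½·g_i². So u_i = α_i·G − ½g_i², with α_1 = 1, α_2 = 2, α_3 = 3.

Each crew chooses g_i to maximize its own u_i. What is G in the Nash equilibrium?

6

Crew i's FOC: ∂u_i/∂g_i = α_i − g_i = 0, so g_i* = α_i.
NE contributions = (1, 2, 3); G = 6.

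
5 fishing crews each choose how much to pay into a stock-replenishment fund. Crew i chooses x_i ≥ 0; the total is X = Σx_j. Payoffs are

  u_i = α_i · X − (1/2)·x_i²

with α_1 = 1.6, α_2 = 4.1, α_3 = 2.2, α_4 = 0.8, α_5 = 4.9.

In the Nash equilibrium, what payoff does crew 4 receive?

10.56

Crew i's FOC: ∂u_i/∂x_i = α_i − x_i = 0, so x_i* = α_i.
NE contributions = (1.6, 4.1, 2.2, 0.8, 4.9); X = 13.6.
u_4 = α_4·X − ½·(x_4)² = 0.8·13.6 − ½·0.8² = 10.56.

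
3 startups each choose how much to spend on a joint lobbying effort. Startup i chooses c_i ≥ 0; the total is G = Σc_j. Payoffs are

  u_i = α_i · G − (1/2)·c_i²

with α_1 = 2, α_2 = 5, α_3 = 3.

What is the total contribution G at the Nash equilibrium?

Startup i's FOC: ∂u_i/∂c_i = α_i − c_i = 0, so c_i* = α_i.
NE contributions = (2, 5, 3); G = 10.

10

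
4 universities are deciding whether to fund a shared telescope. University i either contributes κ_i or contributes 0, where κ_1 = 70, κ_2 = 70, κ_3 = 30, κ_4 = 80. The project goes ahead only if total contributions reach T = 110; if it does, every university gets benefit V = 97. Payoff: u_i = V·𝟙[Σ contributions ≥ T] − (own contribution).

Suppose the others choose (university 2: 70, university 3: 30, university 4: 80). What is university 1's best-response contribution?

Others' total = 180 ≥ 110; contributing adds cost 70 for no extra benefit.
Best response: 0.

0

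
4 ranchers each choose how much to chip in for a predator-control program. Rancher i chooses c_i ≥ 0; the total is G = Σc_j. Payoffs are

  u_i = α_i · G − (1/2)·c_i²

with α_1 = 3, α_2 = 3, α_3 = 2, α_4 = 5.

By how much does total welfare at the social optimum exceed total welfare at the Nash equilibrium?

192.5

Rancher i's FOC: ∂u_i/∂c_i = α_i − c_i = 0, so c_i* = α_i.
NE contributions = (3, 3, 2, 5); G = 13.
W^NE = (Σα)·G − ½Σα_i² = 13² − ½·47 = 145.5.
Planner sets c_i = Σα_j = 13 for every i, so G^SO = 4·13 = 52.
W^SO = (Σα)·G^SO − ½·4·(Σα)² = (4/2)·13² = 338.
Deadweight loss = W^SO − W^NE = 192.5.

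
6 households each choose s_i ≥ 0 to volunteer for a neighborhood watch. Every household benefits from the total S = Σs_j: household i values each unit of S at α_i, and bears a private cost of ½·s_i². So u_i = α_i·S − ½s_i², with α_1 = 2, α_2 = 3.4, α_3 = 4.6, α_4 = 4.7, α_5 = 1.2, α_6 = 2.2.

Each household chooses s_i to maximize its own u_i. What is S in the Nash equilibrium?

18.1

Household i's FOC: ∂u_i/∂s_i = α_i − s_i = 0, so s_i* = α_i.
NE contributions = (2, 3.4, 4.6, 4.7, 1.2, 2.2); S = 18.1.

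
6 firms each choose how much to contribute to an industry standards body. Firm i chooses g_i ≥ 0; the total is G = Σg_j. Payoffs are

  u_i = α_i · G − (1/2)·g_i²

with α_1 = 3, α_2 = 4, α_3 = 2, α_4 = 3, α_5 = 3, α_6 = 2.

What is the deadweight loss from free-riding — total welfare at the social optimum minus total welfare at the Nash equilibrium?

Firm i's FOC: ∂u_i/∂g_i = α_i − g_i = 0, so g_i* = α_i.
NE contributions = (3, 4, 2, 3, 3, 2); G = 17.
W^NE = (Σα)·G − ½Σα_i² = 17² − ½·51 = 263.5.
Planner sets g_i = Σα_j = 17 for every i, so G^SO = 6·17 = 102.
W^SO = (Σα)·G^SO − ½·6·(Σα)² = (6/2)·17² = 867.
Deadweight loss = W^SO − W^NE = 603.5.

603.5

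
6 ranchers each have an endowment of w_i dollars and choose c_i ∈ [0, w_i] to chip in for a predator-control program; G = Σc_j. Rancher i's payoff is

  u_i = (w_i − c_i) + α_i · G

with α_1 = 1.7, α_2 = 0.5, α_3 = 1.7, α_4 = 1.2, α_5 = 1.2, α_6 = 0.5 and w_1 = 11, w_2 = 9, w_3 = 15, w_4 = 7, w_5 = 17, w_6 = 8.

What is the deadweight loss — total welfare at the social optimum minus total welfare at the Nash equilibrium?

∂u_i/∂c_i = α_i − 1, so rancher i contributes w_i if α_i > 1, else 0.
α_i > 1 for i ∈ {1, 3, 4, 5}; NE contributions (11, 0, 15, 7, 17, 0), G = 50.
W^NE = Σw_i − G^NE + (Σα_i)·G^NE = 67 + 5.8·50 = 357.
Planner: ∂(Σu_j)/∂c_i = Σα_j − 1 = 5.8 > 0, so everyone contributes w_i; G^SO = 67, W^SO = 67 + 5.8·67 = 455.6.
Deadweight loss = 98.6.

98.6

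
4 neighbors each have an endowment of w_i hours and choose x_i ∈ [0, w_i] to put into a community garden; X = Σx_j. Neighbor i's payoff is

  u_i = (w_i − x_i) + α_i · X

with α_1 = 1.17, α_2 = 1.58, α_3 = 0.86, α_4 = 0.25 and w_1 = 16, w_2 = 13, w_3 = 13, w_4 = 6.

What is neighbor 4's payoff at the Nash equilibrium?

13.25

∂u_i/∂x_i = α_i − 1, so neighbor i contributes w_i if α_i > 1, else 0.
α_i > 1 for i ∈ {1, 2}; NE contributions (16, 13, 0, 0), X = 29.
u_4 = (6 − 0) + 0.25·29 = 13.25.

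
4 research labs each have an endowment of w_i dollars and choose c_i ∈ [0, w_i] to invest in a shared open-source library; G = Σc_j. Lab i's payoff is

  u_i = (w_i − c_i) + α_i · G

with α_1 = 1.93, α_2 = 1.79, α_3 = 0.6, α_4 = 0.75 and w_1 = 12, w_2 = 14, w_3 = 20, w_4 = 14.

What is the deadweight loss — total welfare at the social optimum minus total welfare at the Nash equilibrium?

138.38

∂u_i/∂c_i = α_i − 1, so lab i contributes w_i if α_i > 1, else 0.
α_i > 1 for i ∈ {1, 2}; NE contributions (12, 14, 0, 0), G = 26.
W^NE = Σw_i − G^NE + (Σα_i)·G^NE = 60 + 4.07·26 = 165.82.
Planner: ∂(Σu_j)/∂c_i = Σα_j − 1 = 4.07 > 0, so everyone contributes w_i; G^SO = 60, W^SO = 60 + 4.07·60 = 304.2.
Deadweight loss = 138.38.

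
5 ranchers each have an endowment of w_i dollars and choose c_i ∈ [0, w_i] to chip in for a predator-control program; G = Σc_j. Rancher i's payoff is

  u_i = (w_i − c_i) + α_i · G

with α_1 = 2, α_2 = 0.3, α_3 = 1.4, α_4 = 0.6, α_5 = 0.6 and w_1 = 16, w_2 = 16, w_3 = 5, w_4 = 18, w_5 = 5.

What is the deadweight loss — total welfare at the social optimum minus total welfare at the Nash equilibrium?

152.1

∂u_i/∂c_i = α_i − 1, so rancher i contributes w_i if α_i > 1, else 0.
α_i > 1 for i ∈ {1, 3}; NE contributions (16, 0, 5, 0, 0), G = 21.
W^NE = Σw_i − G^NE + (Σα_i)·G^NE = 60 + 3.9·21 = 141.9.
Planner: ∂(Σu_j)/∂c_i = Σα_j − 1 = 3.9 > 0, so everyone contributes w_i; G^SO = 60, W^SO = 60 + 3.9·60 = 294.
Deadweight loss = 152.1.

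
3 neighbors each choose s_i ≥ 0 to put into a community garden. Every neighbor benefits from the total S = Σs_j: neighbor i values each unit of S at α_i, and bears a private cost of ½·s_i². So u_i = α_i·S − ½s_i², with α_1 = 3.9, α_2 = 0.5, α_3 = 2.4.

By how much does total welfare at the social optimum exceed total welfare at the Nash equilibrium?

33.73

Neighbor i's FOC: ∂u_i/∂s_i = α_i − s_i = 0, so s_i* = α_i.
NE contributions = (3.9, 0.5, 2.4); S = 6.8.
W^NE = (Σα)·S − ½Σα_i² = 6.8² − ½·21.22 = 35.63.
Planner sets s_i = Σα_j = 6.8 for every i, so S^SO = 3·6.8 = 20.4.
W^SO = (Σα)·S^SO − ½·3·(Σα)² = (3/2)·6.8² = 69.36.
Deadweight loss = W^SO − W^NE = 33.73.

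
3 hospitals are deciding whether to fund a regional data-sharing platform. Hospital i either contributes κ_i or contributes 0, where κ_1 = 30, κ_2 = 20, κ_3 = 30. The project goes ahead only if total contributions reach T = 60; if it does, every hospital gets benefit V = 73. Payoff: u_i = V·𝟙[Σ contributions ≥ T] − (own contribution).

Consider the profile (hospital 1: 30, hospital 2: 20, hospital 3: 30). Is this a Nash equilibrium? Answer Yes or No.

No

Total = 80 ≥ 60: provided.
Hospital 1 (pledges 30, payoff 43): dropping to 0 → total 50, payoff 0. No gain.
Hospital 2 (pledges 20, payoff 53): dropping to 0 → total 60, payoff 73. Profitable deviation.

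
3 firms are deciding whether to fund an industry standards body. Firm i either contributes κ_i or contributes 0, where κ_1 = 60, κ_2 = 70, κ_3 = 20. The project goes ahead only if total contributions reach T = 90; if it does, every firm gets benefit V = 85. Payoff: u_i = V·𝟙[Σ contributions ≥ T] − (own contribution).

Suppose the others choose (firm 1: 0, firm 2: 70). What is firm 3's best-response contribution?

Others' total = 70. Contributing 20 brings total to 90 ≥ 90: gain V − κ_3 = 65.
Best response: 20.

20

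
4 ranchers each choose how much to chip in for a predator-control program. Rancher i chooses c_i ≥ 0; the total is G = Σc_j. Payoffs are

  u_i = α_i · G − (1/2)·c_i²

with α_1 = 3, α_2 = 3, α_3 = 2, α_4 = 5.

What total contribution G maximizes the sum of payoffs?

Planner FOC: ∂(Σu_j)/∂c_i = (Σα_j) − c_i = 0, so c_i^SO = Σα_j = 13 for every i; G^SO = 52.

52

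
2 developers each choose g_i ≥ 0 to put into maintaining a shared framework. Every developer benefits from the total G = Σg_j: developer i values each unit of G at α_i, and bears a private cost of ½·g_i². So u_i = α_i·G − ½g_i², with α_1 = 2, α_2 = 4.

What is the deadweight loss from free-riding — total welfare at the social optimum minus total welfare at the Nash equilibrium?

10

Developer i's FOC: ∂u_i/∂g_i = α_i − g_i = 0, so g_i* = α_i.
NE contributions = (2, 4); G = 6.
W^NE = (Σα)·G − ½Σα_i² = 6² − ½·20 = 26.
Planner sets g_i = Σα_j = 6 for every i, so G^SO = 2·6 = 12.
W^SO = (Σα)·G^SO − ½·2·(Σα)² = (2/2)·6² = 36.
Deadweight loss = W^SO − W^NE = 10.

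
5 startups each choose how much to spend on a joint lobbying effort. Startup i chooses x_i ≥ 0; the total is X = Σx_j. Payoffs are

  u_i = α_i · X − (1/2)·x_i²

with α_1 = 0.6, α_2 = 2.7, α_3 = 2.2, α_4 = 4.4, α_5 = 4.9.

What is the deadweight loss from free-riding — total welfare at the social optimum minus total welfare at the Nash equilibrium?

356.49

Startup i's FOC: ∂u_i/∂x_i = α_i − x_i = 0, so x_i* = α_i.
NE contributions = (0.6, 2.7, 2.2, 4.4, 4.9); X = 14.8.
W^NE = (Σα)·X − ½Σα_i² = 14.8² − ½·55.86 = 191.11.
Planner sets x_i = Σα_j = 14.8 for every i, so X^SO = 5·14.8 = 74.
W^SO = (Σα)·X^SO − ½·5·(Σα)² = (5/2)·14.8² = 547.6.
Deadweight loss = W^SO − W^NE = 356.49.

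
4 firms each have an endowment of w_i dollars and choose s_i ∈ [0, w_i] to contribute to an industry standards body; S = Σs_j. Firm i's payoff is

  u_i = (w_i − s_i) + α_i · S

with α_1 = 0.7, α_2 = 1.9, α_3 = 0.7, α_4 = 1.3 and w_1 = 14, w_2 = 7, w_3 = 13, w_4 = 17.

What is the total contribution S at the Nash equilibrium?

∂u_i/∂s_i = α_i − 1, so firm i contributes w_i if α_i > 1, else 0.
α_i > 1 for i ∈ {2, 4}; NE contributions (0, 7, 0, 17), S = 24.

24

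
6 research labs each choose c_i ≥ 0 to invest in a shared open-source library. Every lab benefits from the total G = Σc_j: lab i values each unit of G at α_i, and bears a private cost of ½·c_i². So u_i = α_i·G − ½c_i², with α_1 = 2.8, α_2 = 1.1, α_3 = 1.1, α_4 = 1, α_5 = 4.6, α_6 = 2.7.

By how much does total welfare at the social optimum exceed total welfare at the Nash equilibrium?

373.635

Lab i's FOC: ∂u_i/∂c_i = α_i − c_i = 0, so c_i* = α_i.
NE contributions = (2.8, 1.1, 1.1, 1, 4.6, 2.7); G = 13.3.
W^NE = (Σα)·G − ½Σα_i² = 13.3² − ½·39.71 = 157.035.
Planner sets c_i = Σα_j = 13.3 for every i, so G^SO = 6·13.3 = 79.8.
W^SO = (Σα)·G^SO − ½·6·(Σα)² = (6/2)·13.3² = 530.67.
Deadweight loss = W^SO − W^NE = 373.635.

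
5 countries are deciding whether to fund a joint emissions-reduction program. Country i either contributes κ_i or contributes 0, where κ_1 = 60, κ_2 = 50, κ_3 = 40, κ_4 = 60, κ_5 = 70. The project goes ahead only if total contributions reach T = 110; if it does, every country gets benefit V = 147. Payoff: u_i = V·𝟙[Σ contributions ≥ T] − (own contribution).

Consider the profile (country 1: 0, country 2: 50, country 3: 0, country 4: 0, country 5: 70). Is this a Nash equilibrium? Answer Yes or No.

Total = 120 ≥ 110: provided.
Country 1 (pledges 0, payoff 147): pledging 60 → total 180, payoff 87. No gain.
Country 2 (pledges 50, payoff 97): dropping to 0 → total 70, payoff 0. No gain.
Country 3 (pledges 0, payoff 147): pledging 40 → total 160, payoff 107. No gain.
Country 4 (pledges 0, payoff 147): pledging 60 → total 180, payoff 87. No gain.
Country 5 (pledges 70, payoff 77): dropping to 0 → total 50, payoff 0. No gain.

Yes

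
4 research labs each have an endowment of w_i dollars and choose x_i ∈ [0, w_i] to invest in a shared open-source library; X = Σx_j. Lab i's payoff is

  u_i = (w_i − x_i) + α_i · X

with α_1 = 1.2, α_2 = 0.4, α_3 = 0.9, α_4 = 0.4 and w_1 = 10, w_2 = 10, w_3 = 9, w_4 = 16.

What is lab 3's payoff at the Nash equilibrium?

∂u_i/∂x_i = α_i − 1, so lab i contributes w_i if α_i > 1, else 0.
α_i > 1 for i ∈ {1}; NE contributions (10, 0, 0, 0), X = 10.
u_3 = (9 − 0) + 0.9·10 = 18.

18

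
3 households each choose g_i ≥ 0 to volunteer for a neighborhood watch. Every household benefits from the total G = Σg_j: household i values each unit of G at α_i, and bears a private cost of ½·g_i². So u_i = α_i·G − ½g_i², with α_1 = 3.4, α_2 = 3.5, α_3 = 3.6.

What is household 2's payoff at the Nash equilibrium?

30.625

Household i's FOC: ∂u_i/∂g_i = α_i − g_i = 0, so g_i* = α_i.
NE contributions = (3.4, 3.5, 3.6); G = 10.5.
u_2 = α_2·G − ½·(g_2)² = 3.5·10.5 − ½·3.5² = 30.625.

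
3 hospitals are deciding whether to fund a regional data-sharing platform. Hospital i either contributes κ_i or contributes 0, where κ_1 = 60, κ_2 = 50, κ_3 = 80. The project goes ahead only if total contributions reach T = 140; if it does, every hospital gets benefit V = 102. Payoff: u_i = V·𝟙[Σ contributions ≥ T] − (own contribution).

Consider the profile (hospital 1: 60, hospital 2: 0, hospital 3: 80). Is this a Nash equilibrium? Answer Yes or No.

Yes

Total = 140 ≥ 140: provided.
Hospital 1 (pledges 60, payoff 42): dropping to 0 → total 80, payoff 0. No gain.
Hospital 2 (pledges 0, payoff 102): pledging 50 → total 190, payoff 52. No gain.
Hospital 3 (pledges 80, payoff 22): dropping to 0 → total 60, payoff 0. No gain.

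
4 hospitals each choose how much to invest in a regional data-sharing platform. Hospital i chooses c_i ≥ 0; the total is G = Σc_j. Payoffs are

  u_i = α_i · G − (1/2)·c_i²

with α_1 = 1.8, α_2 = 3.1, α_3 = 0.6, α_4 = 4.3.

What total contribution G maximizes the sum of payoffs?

Planner FOC: ∂(Σu_j)/∂c_i = (Σα_j) − c_i = 0, so c_i^SO = Σα_j = 9.8 for every i; G^SO = 39.2.

39.2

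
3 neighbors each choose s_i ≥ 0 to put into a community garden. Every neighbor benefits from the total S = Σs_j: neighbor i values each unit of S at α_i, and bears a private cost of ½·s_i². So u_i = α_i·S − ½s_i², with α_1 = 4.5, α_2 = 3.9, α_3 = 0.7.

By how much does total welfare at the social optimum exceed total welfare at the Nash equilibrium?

59.38

Neighbor i's FOC: ∂u_i/∂s_i = α_i − s_i = 0, so s_i* = α_i.
NE contributions = (4.5, 3.9, 0.7); S = 9.1.
W^NE = (Σα)·S − ½Σα_i² = 9.1² − ½·35.95 = 64.835.
Planner sets s_i = Σα_j = 9.1 for every i, so S^SO = 3·9.1 = 27.3.
W^SO = (Σα)·S^SO − ½·3·(Σα)² = (3/2)·9.1² = 124.215.
Deadweight loss = W^SO − W^NE = 59.38.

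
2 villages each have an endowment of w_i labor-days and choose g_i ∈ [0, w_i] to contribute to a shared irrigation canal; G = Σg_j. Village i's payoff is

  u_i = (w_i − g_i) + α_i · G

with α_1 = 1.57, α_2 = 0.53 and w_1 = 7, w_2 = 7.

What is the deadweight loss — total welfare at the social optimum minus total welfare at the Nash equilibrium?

∂u_i/∂g_i = α_i − 1, so village i contributes w_i if α_i > 1, else 0.
α_i > 1 for i ∈ {1}; NE contributions (7, 0), G = 7.
W^NE = Σw_i − G^NE + (Σα_i)·G^NE = 14 + 1.1·7 = 21.7.
Planner: ∂(Σu_j)/∂g_i = Σα_j − 1 = 1.1 > 0, so everyone contributes w_i; G^SO = 14, W^SO = 14 + 1.1·14 = 29.4.
Deadweight loss = 7.7.

7.7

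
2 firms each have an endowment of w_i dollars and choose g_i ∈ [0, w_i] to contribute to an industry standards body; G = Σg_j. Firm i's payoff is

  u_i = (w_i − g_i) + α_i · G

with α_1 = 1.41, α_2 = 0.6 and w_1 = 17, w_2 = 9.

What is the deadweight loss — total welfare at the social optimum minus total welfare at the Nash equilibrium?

∂u_i/∂g_i = α_i − 1, so firm i contributes w_i if α_i > 1, else 0.
α_i > 1 for i ∈ {1}; NE contributions (17, 0), G = 17.
W^NE = Σw_i − G^NE + (Σα_i)·G^NE = 26 + 1.01·17 = 43.17.
Planner: ∂(Σu_j)/∂g_i = Σα_j − 1 = 1.01 > 0, so everyone contributes w_i; G^SO = 26, W^SO = 26 + 1.01·26 = 52.26.
Deadweight loss = 9.09.

9.09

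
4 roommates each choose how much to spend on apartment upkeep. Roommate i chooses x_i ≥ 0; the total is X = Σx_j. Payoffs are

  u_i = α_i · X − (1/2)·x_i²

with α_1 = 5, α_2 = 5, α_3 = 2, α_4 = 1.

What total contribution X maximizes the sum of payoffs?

Planner FOC: ∂(Σu_j)/∂x_i = (Σα_j) − x_i = 0, so x_i^SO = Σα_j = 13 for every i; X^SO = 52.

52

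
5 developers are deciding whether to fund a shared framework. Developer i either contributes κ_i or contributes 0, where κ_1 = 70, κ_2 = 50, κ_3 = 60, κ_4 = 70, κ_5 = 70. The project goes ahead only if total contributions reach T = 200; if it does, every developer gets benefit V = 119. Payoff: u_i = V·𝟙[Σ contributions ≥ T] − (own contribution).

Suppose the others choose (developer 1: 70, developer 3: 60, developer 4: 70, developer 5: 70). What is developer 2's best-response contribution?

0

Others' total = 270 ≥ 200; contributing adds cost 50 for no extra benefit.
Best response: 0.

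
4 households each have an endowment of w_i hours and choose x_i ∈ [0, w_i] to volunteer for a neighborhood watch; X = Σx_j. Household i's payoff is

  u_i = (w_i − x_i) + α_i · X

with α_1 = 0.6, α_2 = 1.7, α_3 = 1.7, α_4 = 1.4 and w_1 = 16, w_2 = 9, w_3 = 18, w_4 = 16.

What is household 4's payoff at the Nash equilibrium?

∂u_i/∂x_i = α_i − 1, so household i contributes w_i if α_i > 1, else 0.
α_i > 1 for i ∈ {2, 3, 4}; NE contributions (0, 9, 18, 16), X = 43.
u_4 = (16 − 16) + 1.4·43 = 60.2.

60.2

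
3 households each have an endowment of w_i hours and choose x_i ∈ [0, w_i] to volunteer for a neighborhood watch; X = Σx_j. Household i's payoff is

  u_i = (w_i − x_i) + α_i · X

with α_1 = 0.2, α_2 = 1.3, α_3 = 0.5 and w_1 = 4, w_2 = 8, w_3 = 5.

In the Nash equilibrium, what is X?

8

∂u_i/∂x_i = α_i − 1, so household i contributes w_i if α_i > 1, else 0.
α_i > 1 for i ∈ {2}; NE contributions (0, 8, 0), X = 8.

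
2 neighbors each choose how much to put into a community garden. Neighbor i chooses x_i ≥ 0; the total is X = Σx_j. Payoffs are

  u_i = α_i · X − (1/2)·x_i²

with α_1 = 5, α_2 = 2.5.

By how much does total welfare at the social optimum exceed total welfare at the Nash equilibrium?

15.625

Neighbor i's FOC: ∂u_i/∂x_i = α_i − x_i = 0, so x_i* = α_i.
NE contributions = (5, 2.5); X = 7.5.
W^NE = (Σα)·X − ½Σα_i² = 7.5² − ½·31.25 = 40.625.
Planner sets x_i = Σα_j = 7.5 for every i, so X^SO = 2·7.5 = 15.
W^SO = (Σα)·X^SO − ½·2·(Σα)² = (2/2)·7.5² = 56.25.
Deadweight loss = W^SO − W^NE = 15.625.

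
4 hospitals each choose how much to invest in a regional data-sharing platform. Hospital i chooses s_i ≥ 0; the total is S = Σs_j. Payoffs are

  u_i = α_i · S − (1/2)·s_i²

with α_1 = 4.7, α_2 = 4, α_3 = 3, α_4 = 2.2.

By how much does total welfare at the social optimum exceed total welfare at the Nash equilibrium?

Hospital i's FOC: ∂u_i/∂s_i = α_i − s_i = 0, so s_i* = α_i.
NE contributions = (4.7, 4, 3, 2.2); S = 13.9.
W^NE = (Σα)·S − ½Σα_i² = 13.9² − ½·51.93 = 167.245.
Planner sets s_i = Σα_j = 13.9 for every i, so S^SO = 4·13.9 = 55.6.
W^SO = (Σα)·S^SO − ½·4·(Σα)² = (4/2)·13.9² = 386.42.
Deadweight loss = W^SO − W^NE = 219.175.

219.175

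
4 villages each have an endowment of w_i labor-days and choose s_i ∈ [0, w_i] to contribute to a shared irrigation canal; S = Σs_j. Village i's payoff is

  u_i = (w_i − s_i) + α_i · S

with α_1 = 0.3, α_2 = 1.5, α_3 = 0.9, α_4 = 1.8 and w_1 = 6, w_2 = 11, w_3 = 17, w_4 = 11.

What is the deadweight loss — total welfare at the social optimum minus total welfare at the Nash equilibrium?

80.5

∂u_i/∂s_i = α_i − 1, so village i contributes w_i if α_i > 1, else 0.
α_i > 1 for i ∈ {2, 4}; NE contributions (0, 11, 0, 11), S = 22.
W^NE = Σw_i − S^NE + (Σα_i)·S^NE = 45 + 3.5·22 = 122.
Planner: ∂(Σu_j)/∂s_i = Σα_j − 1 = 3.5 > 0, so everyone contributes w_i; S^SO = 45, W^SO = 45 + 3.5·45 = 202.5.
Deadweight loss = 80.5.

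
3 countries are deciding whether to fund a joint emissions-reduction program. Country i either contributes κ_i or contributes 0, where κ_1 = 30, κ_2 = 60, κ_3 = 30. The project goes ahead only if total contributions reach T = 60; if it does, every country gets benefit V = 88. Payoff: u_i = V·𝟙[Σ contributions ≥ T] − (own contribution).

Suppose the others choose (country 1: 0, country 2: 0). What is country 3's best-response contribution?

Others' total = 0. Even contributing 30 gives 30 < 60: no benefit either way.
Best response: 0.

0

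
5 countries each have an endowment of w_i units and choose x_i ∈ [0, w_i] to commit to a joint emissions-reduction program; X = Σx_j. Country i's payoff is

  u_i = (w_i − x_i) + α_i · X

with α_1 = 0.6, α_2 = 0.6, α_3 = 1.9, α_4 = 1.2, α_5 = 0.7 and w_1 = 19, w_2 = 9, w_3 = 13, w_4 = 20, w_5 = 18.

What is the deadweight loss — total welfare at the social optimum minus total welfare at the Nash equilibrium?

184

∂u_i/∂x_i = α_i − 1, so country i contributes w_i if α_i > 1, else 0.
α_i > 1 for i ∈ {3, 4}; NE contributions (0, 0, 13, 20, 0), X = 33.
W^NE = Σw_i − X^NE + (Σα_i)·X^NE = 79 + 4·33 = 211.
Planner: ∂(Σu_j)/∂x_i = Σα_j − 1 = 4 > 0, so everyone contributes w_i; X^SO = 79, W^SO = 79 + 4·79 = 395.
Deadweight loss = 184.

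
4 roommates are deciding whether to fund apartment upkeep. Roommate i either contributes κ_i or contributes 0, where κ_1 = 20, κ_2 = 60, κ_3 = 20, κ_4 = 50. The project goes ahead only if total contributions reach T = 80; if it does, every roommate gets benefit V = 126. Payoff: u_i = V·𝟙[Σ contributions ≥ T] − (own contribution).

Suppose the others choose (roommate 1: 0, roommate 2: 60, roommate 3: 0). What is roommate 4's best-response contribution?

Others' total = 60. Contributing 50 brings total to 110 ≥ 80: gain V − κ_4 = 76.
Best response: 50.

50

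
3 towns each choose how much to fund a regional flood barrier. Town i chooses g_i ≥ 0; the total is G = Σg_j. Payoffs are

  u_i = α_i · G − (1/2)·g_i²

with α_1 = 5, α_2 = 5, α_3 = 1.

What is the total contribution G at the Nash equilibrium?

11

Town i's FOC: ∂u_i/∂g_i = α_i − g_i = 0, so g_i* = α_i.
NE contributions = (5, 5, 1); G = 11.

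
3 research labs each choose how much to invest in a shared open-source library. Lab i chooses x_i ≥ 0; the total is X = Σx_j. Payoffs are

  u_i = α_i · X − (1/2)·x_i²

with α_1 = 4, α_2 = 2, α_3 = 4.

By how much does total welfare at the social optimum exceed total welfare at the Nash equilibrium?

68

Lab i's FOC: ∂u_i/∂x_i = α_i − x_i = 0, so x_i* = α_i.
NE contributions = (4, 2, 4); X = 10.
W^NE = (Σα)·X − ½Σα_i² = 10² − ½·36 = 82.
Planner sets x_i = Σα_j = 10 for every i, so X^SO = 3·10 = 30.
W^SO = (Σα)·X^SO − ½·3·(Σα)² = (3/2)·10² = 150.
Deadweight loss = W^SO − W^NE = 68.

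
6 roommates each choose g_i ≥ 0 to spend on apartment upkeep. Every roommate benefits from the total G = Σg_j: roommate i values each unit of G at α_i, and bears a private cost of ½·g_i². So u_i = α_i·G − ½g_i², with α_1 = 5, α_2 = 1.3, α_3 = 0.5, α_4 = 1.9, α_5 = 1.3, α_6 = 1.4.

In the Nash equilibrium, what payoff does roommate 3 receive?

Roommate i's FOC: ∂u_i/∂g_i = α_i − g_i = 0, so g_i* = α_i.
NE contributions = (5, 1.3, 0.5, 1.9, 1.3, 1.4); G = 11.4.
u_3 = α_3·G − ½·(g_3)² = 0.5·11.4 − ½·0.5² = 5.575.

5.575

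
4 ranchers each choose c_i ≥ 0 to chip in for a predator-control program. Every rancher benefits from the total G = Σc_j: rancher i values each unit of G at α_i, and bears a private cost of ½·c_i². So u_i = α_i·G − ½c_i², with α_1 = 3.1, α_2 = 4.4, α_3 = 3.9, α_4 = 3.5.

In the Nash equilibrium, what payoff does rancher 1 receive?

Rancher i's FOC: ∂u_i/∂c_i = α_i − c_i = 0, so c_i* = α_i.
NE contributions = (3.1, 4.4, 3.9, 3.5); G = 14.9.
u_1 = α_1·G − ½·(c_1)² = 3.1·14.9 − ½·3.1² = 41.385.

41.385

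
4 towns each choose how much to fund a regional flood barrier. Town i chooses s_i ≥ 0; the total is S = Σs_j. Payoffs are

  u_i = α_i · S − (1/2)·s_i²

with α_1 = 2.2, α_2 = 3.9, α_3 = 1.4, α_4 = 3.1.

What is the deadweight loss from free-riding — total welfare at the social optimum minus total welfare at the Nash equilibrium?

128.17

Town i's FOC: ∂u_i/∂s_i = α_i − s_i = 0, so s_i* = α_i.
NE contributions = (2.2, 3.9, 1.4, 3.1); S = 10.6.
W^NE = (Σα)·S − ½Σα_i² = 10.6² − ½·31.62 = 96.55.
Planner sets s_i = Σα_j = 10.6 for every i, so S^SO = 4·10.6 = 42.4.
W^SO = (Σα)·S^SO − ½·4·(Σα)² = (4/2)·10.6² = 224.72.
Deadweight loss = W^SO − W^NE = 128.17.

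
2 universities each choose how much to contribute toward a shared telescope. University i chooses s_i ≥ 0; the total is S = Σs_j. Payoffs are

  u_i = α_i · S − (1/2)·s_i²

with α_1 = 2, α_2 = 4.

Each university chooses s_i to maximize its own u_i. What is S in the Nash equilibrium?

University i's FOC: ∂u_i/∂s_i = α_i − s_i = 0, so s_i* = α_i.
NE contributions = (2, 4); S = 6.

6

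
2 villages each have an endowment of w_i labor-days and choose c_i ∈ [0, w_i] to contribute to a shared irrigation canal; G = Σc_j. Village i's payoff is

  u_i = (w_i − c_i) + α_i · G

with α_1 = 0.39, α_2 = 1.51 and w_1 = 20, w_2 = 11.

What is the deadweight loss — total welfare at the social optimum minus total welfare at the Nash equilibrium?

18

∂u_i/∂c_i = α_i − 1, so village i contributes w_i if α_i > 1, else 0.
α_i > 1 for i ∈ {2}; NE contributions (0, 11), G = 11.
W^NE = Σw_i − G^NE + (Σα_i)·G^NE = 31 + 0.9·11 = 40.9.
Planner: ∂(Σu_j)/∂c_i = Σα_j − 1 = 0.9 > 0, so everyone contributes w_i; G^SO = 31, W^SO = 31 + 0.9·31 = 58.9.
Deadweight loss = 18.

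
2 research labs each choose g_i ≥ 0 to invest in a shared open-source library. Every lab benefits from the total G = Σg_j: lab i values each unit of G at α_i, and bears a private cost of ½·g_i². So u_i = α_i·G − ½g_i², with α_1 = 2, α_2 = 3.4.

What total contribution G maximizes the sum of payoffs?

10.8

Planner FOC: ∂(Σu_j)/∂g_i = (Σα_j) − g_i = 0, so g_i^SO = Σα_j = 5.4 for every i; G^SO = 10.8.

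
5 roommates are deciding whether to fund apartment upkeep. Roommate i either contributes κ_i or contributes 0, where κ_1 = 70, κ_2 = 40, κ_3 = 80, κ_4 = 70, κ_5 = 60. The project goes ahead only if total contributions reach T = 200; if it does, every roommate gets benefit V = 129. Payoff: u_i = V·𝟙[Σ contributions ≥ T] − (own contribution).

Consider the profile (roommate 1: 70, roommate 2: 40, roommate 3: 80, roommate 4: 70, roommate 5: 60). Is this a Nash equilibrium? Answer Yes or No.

No

Total = 320 ≥ 200: provided.
Roommate 1 (pledges 70, payoff 59): dropping to 0 → total 250, payoff 129. Profitable deviation.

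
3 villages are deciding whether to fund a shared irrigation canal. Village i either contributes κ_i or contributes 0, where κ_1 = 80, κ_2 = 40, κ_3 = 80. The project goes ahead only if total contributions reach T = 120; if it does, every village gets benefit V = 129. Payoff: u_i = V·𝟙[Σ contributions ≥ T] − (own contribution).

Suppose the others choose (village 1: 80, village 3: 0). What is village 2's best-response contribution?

40

Others' total = 80. Contributing 40 brings total to 120 ≥ 120: gain V − κ_2 = 89.
Best response: 40.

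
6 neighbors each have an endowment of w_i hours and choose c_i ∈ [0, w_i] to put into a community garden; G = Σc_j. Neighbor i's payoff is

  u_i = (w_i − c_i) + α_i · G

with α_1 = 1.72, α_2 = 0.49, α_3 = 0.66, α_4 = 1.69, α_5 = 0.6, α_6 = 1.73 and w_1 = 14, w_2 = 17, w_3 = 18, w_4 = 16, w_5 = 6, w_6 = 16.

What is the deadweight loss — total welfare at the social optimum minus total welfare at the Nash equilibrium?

∂u_i/∂c_i = α_i − 1, so neighbor i contributes w_i if α_i > 1, else 0.
α_i > 1 for i ∈ {1, 4, 6}; NE contributions (14, 0, 0, 16, 0, 16), G = 46.
W^NE = Σw_i − G^NE + (Σα_i)·G^NE = 87 + 5.89·46 = 357.94.
Planner: ∂(Σu_j)/∂c_i = Σα_j − 1 = 5.89 > 0, so everyone contributes w_i; G^SO = 87, W^SO = 87 + 5.89·87 = 599.43.
Deadweight loss = 241.49.

241.49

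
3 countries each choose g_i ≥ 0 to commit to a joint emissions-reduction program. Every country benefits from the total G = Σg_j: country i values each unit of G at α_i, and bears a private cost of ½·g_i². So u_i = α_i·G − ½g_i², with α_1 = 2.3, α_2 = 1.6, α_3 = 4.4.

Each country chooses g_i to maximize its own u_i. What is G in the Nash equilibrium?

Country i's FOC: ∂u_i/∂g_i = α_i − g_i = 0, so g_i* = α_i.
NE contributions = (2.3, 1.6, 4.4); G = 8.3.

8.3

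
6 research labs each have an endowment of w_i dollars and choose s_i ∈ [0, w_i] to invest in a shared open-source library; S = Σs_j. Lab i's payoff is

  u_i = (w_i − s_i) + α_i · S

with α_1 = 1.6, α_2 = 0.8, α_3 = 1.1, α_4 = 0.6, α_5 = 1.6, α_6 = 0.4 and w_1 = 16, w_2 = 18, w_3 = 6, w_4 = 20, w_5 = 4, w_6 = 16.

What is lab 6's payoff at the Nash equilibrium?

26.4

∂u_i/∂s_i = α_i − 1, so lab i contributes w_i if α_i > 1, else 0.
α_i > 1 for i ∈ {1, 3, 5}; NE contributions (16, 0, 6, 0, 4, 0), S = 26.
u_6 = (16 − 0) + 0.4·26 = 26.4.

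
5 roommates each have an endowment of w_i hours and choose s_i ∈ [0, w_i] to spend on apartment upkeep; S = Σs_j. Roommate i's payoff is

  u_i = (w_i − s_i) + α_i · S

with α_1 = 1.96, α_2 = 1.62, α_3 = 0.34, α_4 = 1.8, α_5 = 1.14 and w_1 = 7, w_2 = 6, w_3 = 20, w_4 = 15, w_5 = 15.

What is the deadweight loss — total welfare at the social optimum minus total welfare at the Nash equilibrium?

117.2

∂u_i/∂s_i = α_i − 1, so roommate i contributes w_i if α_i > 1, else 0.
α_i > 1 for i ∈ {1, 2, 4, 5}; NE contributions (7, 6, 0, 15, 15), S = 43.
W^NE = Σw_i − S^NE + (Σα_i)·S^NE = 63 + 5.86·43 = 314.98.
Planner: ∂(Σu_j)/∂s_i = Σα_j − 1 = 5.86 > 0, so everyone contributes w_i; S^SO = 63, W^SO = 63 + 5.86·63 = 432.18.
Deadweight loss = 117.2.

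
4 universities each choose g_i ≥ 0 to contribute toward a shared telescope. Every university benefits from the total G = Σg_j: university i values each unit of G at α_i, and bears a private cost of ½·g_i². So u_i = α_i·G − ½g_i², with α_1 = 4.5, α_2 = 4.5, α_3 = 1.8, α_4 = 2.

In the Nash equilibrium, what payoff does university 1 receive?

University i's FOC: ∂u_i/∂g_i = α_i − g_i = 0, so g_i* = α_i.
NE contributions = (4.5, 4.5, 1.8, 2); G = 12.8.
u_1 = α_1·G − ½·(g_1)² = 4.5·12.8 − ½·4.5² = 47.475.

47.475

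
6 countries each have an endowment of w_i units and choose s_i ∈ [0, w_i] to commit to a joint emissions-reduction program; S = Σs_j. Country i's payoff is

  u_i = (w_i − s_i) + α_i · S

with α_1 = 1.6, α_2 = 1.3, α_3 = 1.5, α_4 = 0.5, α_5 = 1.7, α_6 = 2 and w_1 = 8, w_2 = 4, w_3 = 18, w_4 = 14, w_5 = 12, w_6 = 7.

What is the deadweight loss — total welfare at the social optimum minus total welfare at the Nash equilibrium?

∂u_i/∂s_i = α_i − 1, so country i contributes w_i if α_i > 1, else 0.
α_i > 1 for i ∈ {1, 2, 3, 5, 6}; NE contributions (8, 4, 18, 0, 12, 7), S = 49.
W^NE = Σw_i − S^NE + (Σα_i)·S^NE = 63 + 7.6·49 = 435.4.
Planner: ∂(Σu_j)/∂s_i = Σα_j − 1 = 7.6 > 0, so everyone contributes w_i; S^SO = 63, W^SO = 63 + 7.6·63 = 541.8.
Deadweight loss = 106.4.

106.4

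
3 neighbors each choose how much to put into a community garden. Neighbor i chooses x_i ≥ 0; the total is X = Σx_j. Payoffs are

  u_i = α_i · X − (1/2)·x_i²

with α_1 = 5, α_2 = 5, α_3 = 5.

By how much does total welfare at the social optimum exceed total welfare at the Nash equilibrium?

Neighbor i's FOC: ∂u_i/∂x_i = α_i − x_i = 0, so x_i* = α_i.
NE contributions = (5, 5, 5); X = 15.
W^NE = (Σα)·X − ½Σα_i² = 15² − ½·75 = 187.5.
Planner sets x_i = Σα_j = 15 for every i, so X^SO = 3·15 = 45.
W^SO = (Σα)·X^SO − ½·3·(Σα)² = (3/2)·15² = 337.5.
Deadweight loss = W^SO − W^NE = 150.

150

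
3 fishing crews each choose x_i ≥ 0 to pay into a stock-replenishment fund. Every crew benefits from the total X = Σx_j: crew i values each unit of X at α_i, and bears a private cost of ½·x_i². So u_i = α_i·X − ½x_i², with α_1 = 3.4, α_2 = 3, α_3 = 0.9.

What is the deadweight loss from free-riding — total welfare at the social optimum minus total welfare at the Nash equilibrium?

37.33

Crew i's FOC: ∂u_i/∂x_i = α_i − x_i = 0, so x_i* = α_i.
NE contributions = (3.4, 3, 0.9); X = 7.3.
W^NE = (Σα)·X − ½Σα_i² = 7.3² − ½·21.37 = 42.605.
Planner sets x_i = Σα_j = 7.3 for every i, so X^SO = 3·7.3 = 21.9.
W^SO = (Σα)·X^SO − ½·3·(Σα)² = (3/2)·7.3² = 79.935.
Deadweight loss = W^SO − W^NE = 37.33.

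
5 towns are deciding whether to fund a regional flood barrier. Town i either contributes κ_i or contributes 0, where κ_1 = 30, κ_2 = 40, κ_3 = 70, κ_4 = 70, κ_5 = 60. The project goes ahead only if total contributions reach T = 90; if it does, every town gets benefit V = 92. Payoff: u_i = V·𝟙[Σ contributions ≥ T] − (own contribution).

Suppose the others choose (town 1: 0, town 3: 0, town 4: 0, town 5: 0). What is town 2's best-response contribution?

Others' total = 0. Even contributing 40 gives 40 < 90: no benefit either way.
Best response: 0.

0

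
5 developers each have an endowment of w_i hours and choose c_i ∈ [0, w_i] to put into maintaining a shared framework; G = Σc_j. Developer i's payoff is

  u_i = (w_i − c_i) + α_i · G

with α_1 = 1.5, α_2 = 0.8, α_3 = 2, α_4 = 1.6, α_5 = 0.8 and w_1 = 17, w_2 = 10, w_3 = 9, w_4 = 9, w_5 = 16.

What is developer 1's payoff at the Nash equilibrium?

52.5

∂u_i/∂c_i = α_i − 1, so developer i contributes w_i if α_i > 1, else 0.
α_i > 1 for i ∈ {1, 3, 4}; NE contributions (17, 0, 9, 9, 0), G = 35.
u_1 = (17 − 17) + 1.5·35 = 52.5.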